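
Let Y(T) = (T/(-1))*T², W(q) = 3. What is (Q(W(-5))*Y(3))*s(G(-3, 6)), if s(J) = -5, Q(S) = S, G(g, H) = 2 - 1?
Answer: 405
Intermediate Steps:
G(g, H) = 1
Y(T) = -T³ (Y(T) = (T*(-1))*T² = (-T)*T² = -T³)
(Q(W(-5))*Y(3))*s(G(-3, 6)) = (3*(-1*3³))*(-5) = (3*(-1*27))*(-5) = (3*(-27))*(-5) = -81*(-5) = 405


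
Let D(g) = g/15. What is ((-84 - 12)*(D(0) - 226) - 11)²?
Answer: 470239225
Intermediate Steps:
D(g) = g/15 (D(g) = g*(1/15) = g/15)
((-84 - 12)*(D(0) - 226) - 11)² = ((-84 - 12)*((1/15)*0 - 226) - 11)² = (-96*(0 - 226) - 11)² = (-96*(-226) - 11)² = (21696 - 11)² = 21685² = 470239225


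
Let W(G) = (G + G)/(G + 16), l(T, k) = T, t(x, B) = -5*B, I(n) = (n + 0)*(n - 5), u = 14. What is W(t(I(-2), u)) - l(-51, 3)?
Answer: 1447/27 ≈ 53.593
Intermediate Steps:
I(n) = n*(-5 + n)
W(G) = 2*G/(16 + G) (W(G) = (2*G)/(16 + G) = 2*G/(16 + G))
W(t(I(-2), u)) - l(-51, 3) = 2*(-5*14)/(16 - 5*14) - 1*(-51) = 2*(-70)/(16 - 70) + 51 = 2*(-70)/(-54) + 51 = 2*(-70)*(-1/54) + 51 = 70/27 + 51 = 1447/27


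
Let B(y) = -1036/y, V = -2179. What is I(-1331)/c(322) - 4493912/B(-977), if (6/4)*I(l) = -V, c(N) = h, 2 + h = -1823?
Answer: -6009569211572/1418025 ≈ -4.2380e+6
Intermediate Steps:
h = -1825 (h = -2 - 1823 = -1825)
c(N) = -1825
I(l) = 4358/3 (I(l) = 2*(-1*(-2179))/3 = (⅔)*2179 = 4358/3)
I(-1331)/c(322) - 4493912/B(-977) = (4358/3)/(-1825) - 4493912/((-1036/(-977))) = (4358/3)*(-1/1825) - 4493912/((-1036*(-1/977))) = -4358/5475 - 4493912/1036/977 = -4358/5475 - 4493912*977/1036 = -4358/5475 - 1097638006/259 = -6009569211572/1418025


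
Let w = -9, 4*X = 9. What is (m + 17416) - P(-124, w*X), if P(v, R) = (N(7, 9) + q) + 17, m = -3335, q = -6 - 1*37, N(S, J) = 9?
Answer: 14098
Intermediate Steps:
q = -43 (q = -6 - 37 = -43)
X = 9/4 (X = (1/4)*9 = 9/4 ≈ 2.2500)
P(v, R) = -17 (P(v, R) = (9 - 43) + 17 = -34 + 17 = -17)
(m + 17416) - P(-124, w*X) = (-3335 + 17416) - 1*(-17) = 14081 + 17 = 14098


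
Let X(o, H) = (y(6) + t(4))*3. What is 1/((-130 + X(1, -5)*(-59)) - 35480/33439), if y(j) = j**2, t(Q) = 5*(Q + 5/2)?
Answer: -66878/819627411 ≈ -8.1596e-5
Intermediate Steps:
t(Q) = 25/2 + 5*Q (t(Q) = 5*(Q + 5*(1/2)) = 5*(Q + 5/2) = 5*(5/2 + Q) = 25/2 + 5*Q)
X(o, H) = 411/2 (X(o, H) = (6**2 + (25/2 + 5*4))*3 = (36 + (25/2 + 20))*3 = (36 + 65/2)*3 = (137/2)*3 = 411/2)
1/((-130 + X(1, -5)*(-59)) - 35480/33439) = 1/((-130 + (411/2)*(-59)) - 35480/33439) = 1/((-130 - 24249/2) - 35480*1/33439) = 1/(-24509/2 - 35480/33439) = 1/(-819627411/66878) = -66878/819627411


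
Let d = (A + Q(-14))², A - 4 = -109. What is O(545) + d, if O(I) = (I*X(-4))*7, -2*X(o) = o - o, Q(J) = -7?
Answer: 12544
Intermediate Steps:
A = -105 (A = 4 - 109 = -105)
X(o) = 0 (X(o) = -(o - o)/2 = -½*0 = 0)
O(I) = 0 (O(I) = (I*0)*7 = 0*7 = 0)
d = 12544 (d = (-105 - 7)² = (-112)² = 12544)
O(545) + d = 0 + 12544 = 12544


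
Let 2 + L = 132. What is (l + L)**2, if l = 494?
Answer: 389376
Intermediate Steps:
L = 130 (L = -2 + 132 = 130)
(l + L)**2 = (494 + 130)**2 = 624**2 = 389376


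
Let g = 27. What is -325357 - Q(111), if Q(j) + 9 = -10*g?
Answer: -325078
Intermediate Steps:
Q(j) = -279 (Q(j) = -9 - 10*27 = -9 - 270 = -279)
-325357 - Q(111) = -325357 - 1*(-279) = -325357 + 279 = -325078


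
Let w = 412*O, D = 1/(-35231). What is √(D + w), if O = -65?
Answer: I*√678366564139/5033 ≈ 163.65*I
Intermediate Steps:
D = -1/35231 ≈ -2.8384e-5
w = -26780 (w = 412*(-65) = -26780)
√(D + w) = √(-1/35231 - 26780) = √(-943486181/35231) = I*√678366564139/5033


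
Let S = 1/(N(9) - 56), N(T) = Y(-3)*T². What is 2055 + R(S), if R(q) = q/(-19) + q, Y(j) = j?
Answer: 11674437/5681 ≈ 2055.0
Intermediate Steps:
N(T) = -3*T²
S = -1/299 (S = 1/(-3*9² - 56) = 1/(-3*81 - 56) = 1/(-243 - 56) = 1/(-299) = -1/299 ≈ -0.0033445)
R(q) = 18*q/19 (R(q) = q*(-1/19) + q = -q/19 + q = 18*q/19)
2055 + R(S) = 2055 + (18/19)*(-1/299) = 2055 - 18/5681 = 11674437/5681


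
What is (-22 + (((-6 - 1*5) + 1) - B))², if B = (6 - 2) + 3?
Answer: 1521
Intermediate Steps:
B = 7 (B = 4 + 3 = 7)
(-22 + (((-6 - 1*5) + 1) - B))² = (-22 + (((-6 - 1*5) + 1) - 1*7))² = (-22 + (((-6 - 5) + 1) - 7))² = (-22 + ((-11 + 1) - 7))² = (-22 + (-10 - 7))² = (-22 - 17)² = (-39)² = 1521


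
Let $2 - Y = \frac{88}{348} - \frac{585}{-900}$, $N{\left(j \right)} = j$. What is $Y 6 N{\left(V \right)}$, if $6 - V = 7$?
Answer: $- \frac{1909}{290} \approx -6.5828$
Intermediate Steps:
$V = -1$ ($V = 6 - 7 = -1$)
$Y = \frac{1909}{1740}$ ($Y = 2 - \left(\frac{88}{348} - \frac{585}{-900}\right) = 2 - \left(88 \cdot \frac{1}{348} - - \frac{13}{20}\right) = 2 - \left(\frac{22}{87} + \frac{13}{20}\right) = 2 - \frac{1571}{1740} = \frac{1909}{1740} \approx 1.0971$)
$Y 6 N{\left(V \right)} = \frac{1909 \cdot 6 \left(-1\right)}{1740} = \frac{1909}{1740} \left(-6\right) = - \frac{1909}{290}$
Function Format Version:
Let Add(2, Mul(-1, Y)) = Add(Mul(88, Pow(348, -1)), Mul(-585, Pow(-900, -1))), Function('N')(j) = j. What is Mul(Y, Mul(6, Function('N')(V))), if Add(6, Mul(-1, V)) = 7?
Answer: Rational(-1909, 290) ≈ -6.5828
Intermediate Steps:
V = -1 (V = Add(6, Mul(-1, 7)) = Add(6, -7) = -1)
Y = Rational(1909, 1740) (Y = Add(2, Mul(-1, Add(Mul(88, Pow(348, -1)), Mul(-585, Pow(-900, -1))))) = Add(2, Mul(-1, Add(Mul(88, Rational(1, 348)), Mul(-585, Rational(-1, 900))))) = Add(2, Mul(-1, Add(Rational(22, 87), Rational(13, 20)))) = Add(2, Mul(-1, Rational(1571, 1740))) = Add(2, Rational(-1571, 1740)) = Rational(1909, 1740) ≈ 1.0971)
Mul(Y, Mul(6, Function('N')(V))) = Mul(Rational(1909, 1740), Mul(6, -1)) = Mul(Rational(1909, 1740), -6) = Rational(-1909, 290)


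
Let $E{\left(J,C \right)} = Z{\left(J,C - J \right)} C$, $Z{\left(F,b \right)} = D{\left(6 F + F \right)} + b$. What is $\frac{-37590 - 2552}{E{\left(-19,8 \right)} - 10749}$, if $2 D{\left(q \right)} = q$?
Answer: $\frac{40142}{11065} \approx 3.6278$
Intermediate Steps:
$D{\left(q \right)} = \frac{q}{2}$
$Z{\left(F,b \right)} = b + \frac{7 F}{2}$ ($Z{\left(F,b \right)} = \frac{6 F + F}{2} + b = \frac{7 F}{2} + b = b + \frac{7 F}{2}$)
$E{\left(J,C \right)} = C \left(C + \frac{5 J}{2}\right)$ ($E{\left(J,C \right)} = \left(\left(C - J\right) + \frac{7 J}{2}\right) C = \left(C + \frac{5 J}{2}\right) C = C \left(C + \frac{5 J}{2}\right)$)
$\frac{-37590 - 2552}{E{\left(-19,8 \right)} - 10749} = \frac{-37590 - 2552}{\frac{1}{2} \cdot 8 \left(2 \cdot 8 + 5 \left(-19\right)\right) - 10749} = - \frac{40142}{\frac{1}{2} \cdot 8 \left(16 - 95\right) - 10749} = - \frac{40142}{\frac{1}{2} \cdot 8 \left(-79\right) - 10749} = - \frac{40142}{-316 - 10749} = - \frac{40142}{-11065} = \left(-40142\right) \left(- \frac{1}{11065}\right) = \frac{40142}{11065}$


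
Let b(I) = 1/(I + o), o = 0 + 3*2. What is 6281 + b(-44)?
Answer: 238677/38 ≈ 6281.0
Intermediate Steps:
o = 6 (o = 0 + 6 = 6)
b(I) = 1/(6 + I) (b(I) = 1/(I + 6) = 1/(6 + I))
6281 + b(-44) = 6281 + 1/(6 - 44) = 6281 + 1/(-38) = 6281 - 1/38 = 238677/38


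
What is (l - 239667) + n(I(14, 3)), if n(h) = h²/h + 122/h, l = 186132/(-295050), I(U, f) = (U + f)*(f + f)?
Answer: -600809635072/2507925 ≈ -2.3956e+5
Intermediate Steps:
I(U, f) = 2*f*(U + f) (I(U, f) = (U + f)*(2*f) = 2*f*(U + f))
l = -31022/49175 (l = 186132*(-1/295050) = -31022/49175 ≈ -0.63085)
n(h) = h + 122/h
(l - 239667) + n(I(14, 3)) = (-31022/49175 - 239667) + (2*3*(14 + 3) + 122/((2*3*(14 + 3)))) = -11785655747/49175 + (2*3*17 + 122/((2*3*17))) = -11785655747/49175 + (102 + 122/102) = -11785655747/49175 + (102 + 122*(1/102)) = -11785655747/49175 + (102 + 61/51) = -11785655747/49175 + 5263/51 = -600809635072/2507925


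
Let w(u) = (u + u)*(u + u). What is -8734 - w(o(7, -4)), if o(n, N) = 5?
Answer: -8834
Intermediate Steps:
w(u) = 4*u**2 (w(u) = (2*u)*(2*u) = 4*u**2)
-8734 - w(o(7, -4)) = -8734 - 4*5**2 = -8734 - 4*25 = -8734 - 1*100 = -8734 - 100 = -8834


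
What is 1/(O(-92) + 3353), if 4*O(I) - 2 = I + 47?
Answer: 4/13369 ≈ 0.00029920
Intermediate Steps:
O(I) = 49/4 + I/4 (O(I) = 1/2 + (I + 47)/4 = 1/2 + (47 + I)/4 = 1/2 + (47/4 + I/4) = 49/4 + I/4)
1/(O(-92) + 3353) = 1/((49/4 + (1/4)*(-92)) + 3353) = 1/((49/4 - 23) + 3353) = 1/(-43/4 + 3353) = 1/(13369/4) = 4/13369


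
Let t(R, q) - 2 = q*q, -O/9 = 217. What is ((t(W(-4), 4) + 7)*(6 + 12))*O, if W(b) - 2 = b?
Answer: -878850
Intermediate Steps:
O = -1953 (O = -9*217 = -1953)
W(b) = 2 + b
t(R, q) = 2 + q² (t(R, q) = 2 + q*q = 2 + q²)
((t(W(-4), 4) + 7)*(6 + 12))*O = (((2 + 4²) + 7)*(6 + 12))*(-1953) = (((2 + 16) + 7)*18)*(-1953) = ((18 + 7)*18)*(-1953) = (25*18)*(-1953) = 450*(-1953) = -878850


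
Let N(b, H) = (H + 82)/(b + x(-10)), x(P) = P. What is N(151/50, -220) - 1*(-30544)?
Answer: 10666756/349 ≈ 30564.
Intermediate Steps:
N(b, H) = (82 + H)/(-10 + b) (N(b, H) = (H + 82)/(b - 10) = (82 + H)/(-10 + b))
N(151/50, -220) - 1*(-30544) = (82 - 220)/(-10 + 151/50) - 1*(-30544) = -138/(-10 + 151*(1/50)) + 30544 = -138/(-10 + 151/50) + 30544 = -138/(-349/50) + 30544 = -50/349*(-138) + 30544 = 6900/349 + 30544 = 10666756/349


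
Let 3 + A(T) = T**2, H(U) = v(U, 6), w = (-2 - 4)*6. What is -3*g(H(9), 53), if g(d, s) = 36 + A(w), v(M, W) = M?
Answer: -3987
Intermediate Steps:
w = -36 (w = -6*6 = -36)
H(U) = U
A(T) = -3 + T**2
g(d, s) = 1329 (g(d, s) = 36 + (-3 + (-36)**2) = 36 + (-3 + 1296) = 36 + 1293 = 1329)
-3*g(H(9), 53) = -3*1329 = -3987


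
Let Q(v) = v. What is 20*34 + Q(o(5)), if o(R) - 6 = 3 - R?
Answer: 684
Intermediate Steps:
o(R) = 9 - R (o(R) = 6 + (3 - R) = 9 - R)
20*34 + Q(o(5)) = 20*34 + (9 - 1*5) = 680 + (9 - 5) = 680 + 4 = 684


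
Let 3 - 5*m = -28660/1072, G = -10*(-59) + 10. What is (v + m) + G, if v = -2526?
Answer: -2572871/1340 ≈ -1920.1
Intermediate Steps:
G = 600 (G = 590 + 10 = 600)
m = 7969/1340 (m = 3/5 - (-5732)/1072 = 3/5 - 1/5*(-7165/268) = 3/5 + 1433/268 = 7969/1340 ≈ 5.9470)
(v + m) + G = (-2526 + 7969/1340) + 600 = -3376871/1340 + 600 = -2572871/1340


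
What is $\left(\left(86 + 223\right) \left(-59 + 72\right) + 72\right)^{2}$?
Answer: $16719921$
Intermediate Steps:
$\left(\left(86 + 223\right) \left(-59 + 72\right) + 72\right)^{2} = \left(309 \cdot 13 + 72\right)^{2} = \left(4017 + 72\right)^{2} = 4089^{2} = 16719921$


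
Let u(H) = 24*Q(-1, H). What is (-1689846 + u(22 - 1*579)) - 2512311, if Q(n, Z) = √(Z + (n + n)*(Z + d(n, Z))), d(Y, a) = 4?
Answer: -4202157 + 72*√61 ≈ -4.2016e+6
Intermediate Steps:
Q(n, Z) = √(Z + 2*n*(4 + Z)) (Q(n, Z) = √(Z + (n + n)*(Z + 4)) = √(Z + (2*n)*(4 + Z)) = √(Z + 2*n*(4 + Z)))
u(H) = 24*√(-8 - H) (u(H) = 24*√(H + 8*(-1) + 2*H*(-1)) = 24*√(H - 8 - 2*H) = 24*√(-8 - H))
(-1689846 + u(22 - 1*579)) - 2512311 = (-1689846 + 24*√(-8 - (22 - 1*579))) - 2512311 = (-1689846 + 24*√(-8 - (22 - 579))) - 2512311 = (-1689846 + 24*√(-8 - 1*(-557))) - 2512311 = (-1689846 + 24*√(-8 + 557)) - 2512311 = (-1689846 + 24*√549) - 2512311 = (-1689846 + 24*(3*√61)) - 2512311 = (-1689846 + 72*√61) - 2512311 = -4202157 + 72*√61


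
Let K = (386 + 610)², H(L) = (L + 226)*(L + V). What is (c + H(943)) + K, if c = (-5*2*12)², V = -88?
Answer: 2005911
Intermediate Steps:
H(L) = (-88 + L)*(226 + L) (H(L) = (L + 226)*(L - 88) = (226 + L)*(-88 + L) = (-88 + L)*(226 + L))
c = 14400 (c = (-10*12)² = (-120)² = 14400)
K = 992016 (K = 996² = 992016)
(c + H(943)) + K = (14400 + (-19888 + 943² + 138*943)) + 992016 = (14400 + (-19888 + 889249 + 130134)) + 992016 = (14400 + 999495) + 992016 = 1013895 + 992016 = 2005911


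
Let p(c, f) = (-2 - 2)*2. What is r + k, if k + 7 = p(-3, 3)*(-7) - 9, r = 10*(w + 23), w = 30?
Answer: 570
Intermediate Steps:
r = 530 (r = 10*(30 + 23) = 10*53 = 530)
p(c, f) = -8 (p(c, f) = -4*2 = -8)
k = 40 (k = -7 + (-8*(-7) - 9) = -7 + (56 - 9) = -7 + 47 = 40)
r + k = 530 + 40 = 570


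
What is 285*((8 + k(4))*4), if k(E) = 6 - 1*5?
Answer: 10260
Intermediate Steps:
k(E) = 1 (k(E) = 6 - 5 = 1)
285*((8 + k(4))*4) = 285*((8 + 1)*4) = 285*(9*4) = 285*36 = 10260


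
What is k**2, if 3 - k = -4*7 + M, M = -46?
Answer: 5929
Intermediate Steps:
k = 77 (k = 3 - (-4*7 - 46) = 3 - (-28 - 46) = 3 - 1*(-74) = 3 + 74 = 77)
k**2 = 77**2 = 5929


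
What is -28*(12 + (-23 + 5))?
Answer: 168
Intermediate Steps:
-28*(12 + (-23 + 5)) = -28*(12 - 18) = -28*(-6) = 168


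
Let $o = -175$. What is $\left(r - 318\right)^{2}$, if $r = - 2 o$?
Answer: $1024$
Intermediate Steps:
$r = 350$ ($r = \left(-2\right) \left(-175\right) = 350$)
$\left(r - 318\right)^{2} = \left(350 - 318\right)^{2} = 32^{2} = 1024$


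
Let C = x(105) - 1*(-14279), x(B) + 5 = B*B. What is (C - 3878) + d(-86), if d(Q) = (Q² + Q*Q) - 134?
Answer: 36079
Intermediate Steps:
x(B) = -5 + B² (x(B) = -5 + B*B = -5 + B²)
C = 25299 (C = (-5 + 105²) - 1*(-14279) = (-5 + 11025) + 14279 = 11020 + 14279 = 25299)
d(Q) = -134 + 2*Q² (d(Q) = (Q² + Q²) - 134 = 2*Q² - 134 = -134 + 2*Q²)
(C - 3878) + d(-86) = (25299 - 3878) + (-134 + 2*(-86)²) = 21421 + (-134 + 2*7396) = 21421 + (-134 + 14792) = 21421 + 14658 = 36079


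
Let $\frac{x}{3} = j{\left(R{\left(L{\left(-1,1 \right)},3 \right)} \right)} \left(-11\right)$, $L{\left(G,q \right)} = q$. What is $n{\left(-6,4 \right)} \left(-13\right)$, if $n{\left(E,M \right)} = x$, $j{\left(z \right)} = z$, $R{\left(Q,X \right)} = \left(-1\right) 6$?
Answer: $-2574$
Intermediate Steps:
$R{\left(Q,X \right)} = -6$
$x = 198$ ($x = 3 \left(\left(-6\right) \left(-11\right)\right) = 3 \cdot 66 = 198$)
$n{\left(E,M \right)} = 198$
$n{\left(-6,4 \right)} \left(-13\right) = 198 \left(-13\right) = -2574$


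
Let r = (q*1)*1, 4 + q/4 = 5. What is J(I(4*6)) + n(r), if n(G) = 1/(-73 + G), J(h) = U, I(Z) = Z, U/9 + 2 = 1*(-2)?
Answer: -2485/69 ≈ -36.014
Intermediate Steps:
U = -36 (U = -18 + 9*(1*(-2)) = -18 + 9*(-2) = -18 - 18 = -36)
q = 4 (q = -16 + 4*5 = -16 + 20 = 4)
J(h) = -36
r = 4 (r = (4*1)*1 = 4*1 = 4)
J(I(4*6)) + n(r) = -36 + 1/(-73 + 4) = -36 + 1/(-69) = -36 - 1/69 = -2485/69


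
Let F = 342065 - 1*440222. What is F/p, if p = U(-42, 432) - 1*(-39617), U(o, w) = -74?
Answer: -32719/13181 ≈ -2.4823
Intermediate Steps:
p = 39543 (p = -74 - 1*(-39617) = -74 + 39617 = 39543)
F = -98157 (F = 342065 - 440222 = -98157)
F/p = -98157/39543 = -98157*1/39543 = -32719/13181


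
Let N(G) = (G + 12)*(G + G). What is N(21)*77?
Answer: 106722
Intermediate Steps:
N(G) = 2*G*(12 + G) (N(G) = (12 + G)*(2*G) = 2*G*(12 + G))
N(21)*77 = (2*21*(12 + 21))*77 = (2*21*33)*77 = 1386*77 = 106722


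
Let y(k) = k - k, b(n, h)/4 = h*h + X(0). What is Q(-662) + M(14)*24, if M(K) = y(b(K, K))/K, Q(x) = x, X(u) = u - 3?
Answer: -662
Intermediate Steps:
X(u) = -3 + u
b(n, h) = -12 + 4*h² (b(n, h) = 4*(h*h + (-3 + 0)) = 4*(h² - 3) = 4*(-3 + h²) = -12 + 4*h²)
y(k) = 0
M(K) = 0 (M(K) = 0/K = 0)
Q(-662) + M(14)*24 = -662 + 0*24 = -662 + 0 = -662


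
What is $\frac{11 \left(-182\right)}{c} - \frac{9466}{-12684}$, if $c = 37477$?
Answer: $\frac{14971087}{21607194} \approx 0.69287$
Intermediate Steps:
$\frac{11 \left(-182\right)}{c} - \frac{9466}{-12684} = \frac{11 \left(-182\right)}{37477} - \frac{9466}{-12684} = \left(-2002\right) \frac{1}{37477} - - \frac{4733}{6342} = - \frac{182}{3407} + \frac{4733}{6342} = \frac{14971087}{21607194}$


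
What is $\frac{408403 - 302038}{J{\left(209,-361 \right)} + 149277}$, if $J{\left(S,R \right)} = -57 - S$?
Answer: $\frac{106365}{149011} \approx 0.71381$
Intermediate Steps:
$\frac{408403 - 302038}{J{\left(209,-361 \right)} + 149277} = \frac{408403 - 302038}{\left(-57 - 209\right) + 149277} = \frac{106365}{\left(-57 - 209\right) + 149277} = \frac{106365}{-266 + 149277} = \frac{106365}{149011}$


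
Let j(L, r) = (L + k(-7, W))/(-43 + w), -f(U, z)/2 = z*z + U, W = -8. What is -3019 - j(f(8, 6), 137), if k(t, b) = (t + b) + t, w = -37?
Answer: -24163/8 ≈ -3020.4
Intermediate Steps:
k(t, b) = b + 2*t (k(t, b) = (b + t) + t = b + 2*t)
f(U, z) = -2*U - 2*z**2 (f(U, z) = -2*(z*z + U) = -2*(z**2 + U) = -2*(U + z**2) = -2*U - 2*z**2)
j(L, r) = 11/40 - L/80 (j(L, r) = (L + (-8 + 2*(-7)))/(-43 - 37) = (L + (-8 - 14))/(-80) = (L - 22)*(-1/80) = (-22 + L)*(-1/80) = 11/40 - L/80)
-3019 - j(f(8, 6), 137) = -3019 - (11/40 - (-2*8 - 2*6**2)/80) = -3019 - (11/40 - (-16 - 2*36)/80) = -3019 - (11/40 - (-16 - 72)/80) = -3019 - (11/40 - 1/80*(-88)) = -3019 - (11/40 + 11/10) = -3019 - 1*11/8 = -3019 - 11/8 = -24163/8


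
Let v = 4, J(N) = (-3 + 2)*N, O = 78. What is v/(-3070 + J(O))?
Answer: -1/787 ≈ -0.0012706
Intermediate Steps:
J(N) = -N
v/(-3070 + J(O)) = 4/(-3070 - 1*78) = 4/(-3070 - 78) = 4/(-3148) = 4*(-1/3148) = -1/787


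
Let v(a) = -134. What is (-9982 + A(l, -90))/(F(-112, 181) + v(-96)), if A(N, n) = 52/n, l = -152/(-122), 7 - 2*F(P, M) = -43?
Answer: 449216/4905 ≈ 91.583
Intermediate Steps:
F(P, M) = 25 (F(P, M) = 7/2 - ½*(-43) = 7/2 + 43/2 = 25)
l = 76/61 (l = -152*(-1/122) = 76/61 ≈ 1.2459)
(-9982 + A(l, -90))/(F(-112, 181) + v(-96)) = (-9982 + 52/(-90))/(25 - 134) = (-9982 + 52*(-1/90))/(-109) = (-9982 - 26/45)*(-1/109) = -449216/45*(-1/109) = 449216/4905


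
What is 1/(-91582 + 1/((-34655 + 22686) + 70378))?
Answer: -58409/5349213037 ≈ -1.0919e-5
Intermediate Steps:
1/(-91582 + 1/((-34655 + 22686) + 70378)) = 1/(-91582 + 1/(-11969 + 70378)) = 1/(-91582 + 1/58409) = 1/(-5349213037/58409) = -58409/5349213037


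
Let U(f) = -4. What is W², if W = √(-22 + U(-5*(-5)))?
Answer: -26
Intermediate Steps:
W = I*√26 (W = √(-22 - 4) = √(-26) = I*√26 ≈ 5.099*I)
W² = (I*√26)² = -26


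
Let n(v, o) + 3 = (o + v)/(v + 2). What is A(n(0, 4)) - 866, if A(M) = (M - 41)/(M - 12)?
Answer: -11216/13 ≈ -862.77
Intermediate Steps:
n(v, o) = -3 + (o + v)/(2 + v) (n(v, o) = -3 + (o + v)/(v + 2) = -3 + (o + v)/(2 + v))
A(M) = (-41 + M)/(-12 + M)
A(n(0, 4)) - 866 = (-41 + (-6 + 4 - 2*0)/(2 + 0))/(-12 + (-6 + 4 - 2*0)/(2 + 0)) - 866 = (-41 + (-6 + 4 + 0)/2)/(-12 + (-6 + 4 + 0)/2) - 866 = (-41 + (1/2)*(-2))/(-12 + (1/2)*(-2)) - 866 = (-41 - 1)/(-12 - 1) - 866 = -42/(-13) - 866 = -1/13*(-42) - 866 = 42/13 - 866 = -11216/13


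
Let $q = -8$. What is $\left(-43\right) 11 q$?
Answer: $3784$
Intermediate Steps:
$\left(-43\right) 11 q = \left(-43\right) 11 \left(-8\right) = \left(-473\right) \left(-8\right) = 3784$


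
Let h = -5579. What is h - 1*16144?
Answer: -21723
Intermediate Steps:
h - 1*16144 = -5579 - 1*16144 = -5579 - 16144 = -21723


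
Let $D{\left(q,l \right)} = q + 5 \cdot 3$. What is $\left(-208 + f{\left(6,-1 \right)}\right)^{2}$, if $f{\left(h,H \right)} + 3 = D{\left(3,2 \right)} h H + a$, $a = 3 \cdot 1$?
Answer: $99856$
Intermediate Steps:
$D{\left(q,l \right)} = 15 + q$ ($D{\left(q,l \right)} = q + 15 = 15 + q$)
$a = 3$
$f{\left(h,H \right)} = 18 H h$ ($f{\left(h,H \right)} = -3 + \left(\left(15 + 3\right) h H + 3\right) = -3 + \left(18 h H + 3\right) = -3 + \left(18 H h + 3\right) = -3 + \left(3 + 18 H h\right) = 18 H h$)
$\left(-208 + f{\left(6,-1 \right)}\right)^{2} = \left(-208 + 18 \left(-1\right) 6\right)^{2} = \left(-208 - 108\right)^{2} = \left(-316\right)^{2} = 99856$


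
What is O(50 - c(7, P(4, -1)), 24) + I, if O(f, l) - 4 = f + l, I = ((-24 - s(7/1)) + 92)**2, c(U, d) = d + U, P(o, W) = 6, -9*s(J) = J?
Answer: 388426/81 ≈ 4795.4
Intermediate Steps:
s(J) = -J/9
c(U, d) = U + d
I = 383161/81 (I = ((-24 - (-1)*7/1/9) + 92)**2 = ((-24 - (-1)*7*1/9) + 92)**2 = ((-24 - (-1)*7/9) + 92)**2 = ((-24 - 1*(-7/9)) + 92)**2 = ((-24 + 7/9) + 92)**2 = (-209/9 + 92)**2 = (619/9)**2 = 383161/81 ≈ 4730.4)
O(f, l) = 4 + f + l (O(f, l) = 4 + (f + l) = 4 + f + l)
O(50 - c(7, P(4, -1)), 24) + I = (4 + (50 - (7 + 6)) + 24) + 383161/81 = (4 + (50 - 1*13) + 24) + 383161/81 = (4 + (50 - 13) + 24) + 383161/81 = (4 + 37 + 24) + 383161/81 = 65 + 383161/81 = 388426/81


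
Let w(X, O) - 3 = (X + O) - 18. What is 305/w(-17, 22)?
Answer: -61/2 ≈ -30.500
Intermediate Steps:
w(X, O) = -15 + O + X (w(X, O) = 3 + ((X + O) - 18) = 3 + ((O + X) - 18) = 3 + (-18 + O + X) = -15 + O + X)
305/w(-17, 22) = 305/(-15 + 22 - 17) = 305/(-10) = 305*(-⅒) = -61/2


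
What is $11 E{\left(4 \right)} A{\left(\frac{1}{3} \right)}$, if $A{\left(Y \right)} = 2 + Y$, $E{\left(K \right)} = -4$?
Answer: $- \frac{308}{3} \approx -102.67$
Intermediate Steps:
$11 E{\left(4 \right)} A{\left(\frac{1}{3} \right)} = 11 \left(-4\right) \left(2 + \frac{1}{3}\right) = - 44 \left(2 + \frac{1}{3}\right) = \left(-44\right) \frac{7}{3} = - \frac{308}{3}$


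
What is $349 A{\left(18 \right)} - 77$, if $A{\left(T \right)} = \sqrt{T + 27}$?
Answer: $-77 + 1047 \sqrt{5} \approx 2264.2$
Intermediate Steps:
$A{\left(T \right)} = \sqrt{27 + T}$
$349 A{\left(18 \right)} - 77 = 349 \sqrt{27 + 18} - 77 = 349 \sqrt{45} - 77 = 349 \cdot 3 \sqrt{5} - 77 = 1047 \sqrt{5} - 77 = -77 + 1047 \sqrt{5}$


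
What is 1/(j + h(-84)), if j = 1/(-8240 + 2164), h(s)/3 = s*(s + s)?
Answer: 6076/257233535 ≈ 2.3621e-5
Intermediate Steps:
h(s) = 6*s² (h(s) = 3*(s*(s + s)) = 3*(s*(2*s)) = 3*(2*s²) = 6*s²)
j = -1/6076 (j = 1/(-6076) = -1/6076 ≈ -0.00016458)
1/(j + h(-84)) = 1/(-1/6076 + 6*(-84)²) = 1/(-1/6076 + 6*7056) = 1/(-1/6076 + 42336) = 1/(257233535/6076) = 6076/257233535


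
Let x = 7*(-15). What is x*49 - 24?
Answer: -5169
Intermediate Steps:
x = -105
x*49 - 24 = -105*49 - 24 = -5145 - 24 = -5169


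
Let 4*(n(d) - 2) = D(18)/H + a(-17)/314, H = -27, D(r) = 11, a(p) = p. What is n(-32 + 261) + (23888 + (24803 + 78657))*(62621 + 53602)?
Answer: 501923597138759/33912 ≈ 1.4801e+10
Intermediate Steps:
n(d) = 63911/33912 (n(d) = 2 + (11/(-27) - 17/314)/4 = 2 + (11*(-1/27) - 17*1/314)/4 = 2 + (-11/27 - 17/314)/4 = 2 + (¼)*(-3913/8478) = 2 - 3913/33912 = 63911/33912)
n(-32 + 261) + (23888 + (24803 + 78657))*(62621 + 53602) = 63911/33912 + (23888 + (24803 + 78657))*(62621 + 53602) = 63911/33912 + (23888 + 103460)*116223 = 63911/33912 + 127348*116223 = 63911/33912 + 14800766604 = 501923597138759/33912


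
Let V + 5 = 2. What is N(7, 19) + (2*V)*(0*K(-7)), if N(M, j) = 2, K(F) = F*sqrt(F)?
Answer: 2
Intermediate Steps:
K(F) = F**(3/2)
V = -3 (V = -5 + 2 = -3)
N(7, 19) + (2*V)*(0*K(-7)) = 2 + (2*(-3))*(0*(-7)**(3/2)) = 2 - 0*(-7*I*sqrt(7)) = 2 - 6*0 = 2 + 0 = 2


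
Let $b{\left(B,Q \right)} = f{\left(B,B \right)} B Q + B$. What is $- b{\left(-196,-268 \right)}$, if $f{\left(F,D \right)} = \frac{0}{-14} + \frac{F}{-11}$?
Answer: $- \frac{10293332}{11} \approx -9.3576 \cdot 10^{5}$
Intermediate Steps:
$f{\left(F,D \right)} = - \frac{F}{11}$ ($f{\left(F,D \right)} = 0 \left(- \frac{1}{14}\right) + F \left(- \frac{1}{11}\right) = 0 - \frac{F}{11} = - \frac{F}{11}$)
$b{\left(B,Q \right)} = B - \frac{Q B^{2}}{11}$ ($b{\left(B,Q \right)} = - \frac{B}{11} B Q + B = - \frac{B^{2}}{11} Q + B = - \frac{Q B^{2}}{11} + B = B - \frac{Q B^{2}}{11}$)
$- b{\left(-196,-268 \right)} = - \frac{\left(-196\right) \left(11 - \left(-196\right) \left(-268\right)\right)}{11} = - \frac{\left(-196\right) \left(11 - 52528\right)}{11} = - \frac{\left(-196\right) \left(-52517\right)}{11} = \left(-1\right) \frac{10293332}{11} = - \frac{10293332}{11}$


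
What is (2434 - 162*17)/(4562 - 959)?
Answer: -320/3603 ≈ -0.088815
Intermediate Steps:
(2434 - 162*17)/(4562 - 959) = (2434 - 2754)/3603 = -320*1/3603 = -320/3603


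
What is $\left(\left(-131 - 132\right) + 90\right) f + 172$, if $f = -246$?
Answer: $42730$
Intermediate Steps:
$\left(\left(-131 - 132\right) + 90\right) f + 172 = \left(\left(-131 - 132\right) + 90\right) \left(-246\right) + 172 = \left(-263 + 90\right) \left(-246\right) + 172 = \left(-173\right) \left(-246\right) + 172 = 42558 + 172 = 42730$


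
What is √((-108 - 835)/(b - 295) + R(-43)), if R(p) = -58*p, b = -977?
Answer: √1009112898/636 ≈ 49.947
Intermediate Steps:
√((-108 - 835)/(b - 295) + R(-43)) = √((-108 - 835)/(-977 - 295) - 58*(-43)) = √(-943/(-1272) + 2494) = √(-943*(-1/1272) + 2494) = √(943/1272 + 2494) = √(3173311/1272) = √1009112898/636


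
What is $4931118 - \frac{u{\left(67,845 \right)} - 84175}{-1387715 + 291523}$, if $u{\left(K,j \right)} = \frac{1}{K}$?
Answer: $\frac{90541321309557}{18361216} \approx 4.9311 \cdot 10^{6}$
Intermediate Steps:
$4931118 - \frac{u{\left(67,845 \right)} - 84175}{-1387715 + 291523} = 4931118 - \frac{\frac{1}{67} - 84175}{-1387715 + 291523} = 4931118 - \frac{\frac{1}{67} - 84175}{-1096192} = 4931118 - \left(- \frac{5639724}{67}\right) \left(- \frac{1}{1096192}\right) = 4931118 - \frac{1409931}{18361216} = \frac{90541321309557}{18361216}$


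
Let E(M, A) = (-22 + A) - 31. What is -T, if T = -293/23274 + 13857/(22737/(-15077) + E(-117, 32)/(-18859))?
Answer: 7641756425838376/831037863807 ≈ 9195.4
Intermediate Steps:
E(M, A) = -53 + A
T = -7641756425838376/831037863807 (T = -293/23274 + 13857/(22737/(-15077) + (-53 + 32)/(-18859)) = -293*1/23274 + 13857/(22737*(-1/15077) - 21*(-1/18859)) = -293/23274 + 13857/(-22737/15077 + 21/18859) = -293/23274 + 13857/(-428480466/284337143) = -293/23274 + 13857*(-284337143/428480466) = -293/23274 - 1313353263517/142826822 = -7641756425838376/831037863807 ≈ -9195.4)
-T = -1*(-7641756425838376/831037863807) = 7641756425838376/831037863807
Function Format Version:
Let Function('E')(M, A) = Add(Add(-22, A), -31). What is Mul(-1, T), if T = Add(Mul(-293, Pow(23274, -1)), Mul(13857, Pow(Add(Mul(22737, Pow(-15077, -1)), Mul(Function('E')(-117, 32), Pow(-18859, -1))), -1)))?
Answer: Rational(7641756425838376, 831037863807) ≈ 9195.4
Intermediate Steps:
Function('E')(M, A) = Add(-53, A)
T = Rational(-7641756425838376, 831037863807) (T = Add(Mul(-293, Pow(23274, -1)), Mul(13857, Pow(Add(Mul(22737, Pow(-15077, -1)), Mul(Add(-53, 32), Pow(-18859, -1))), -1))) = Add(Mul(-293, Rational(1, 23274)), Mul(13857, Pow(Add(Mul(22737, Rational(-1, 15077)), Mul(-21, Rational(-1, 18859))), -1))) = Add(Rational(-293, 23274), Mul(13857, Pow(Add(Rational(-22737, 15077), Rational(21, 18859)), -1))) = Add(Rational(-293, 23274), Mul(13857, Pow(Rational(-428480466, 284337143), -1))) = Add(Rational(-293, 23274), Mul(13857, Rational(-284337143, 428480466))) = Add(Rational(-293, 23274), Rational(-1313353263517, 142826822)) = Rational(-7641756425838376, 831037863807) ≈ -9195.4)
Mul(-1, T) = Mul(-1, Rational(-7641756425838376, 831037863807)) = Rational(7641756425838376, 831037863807)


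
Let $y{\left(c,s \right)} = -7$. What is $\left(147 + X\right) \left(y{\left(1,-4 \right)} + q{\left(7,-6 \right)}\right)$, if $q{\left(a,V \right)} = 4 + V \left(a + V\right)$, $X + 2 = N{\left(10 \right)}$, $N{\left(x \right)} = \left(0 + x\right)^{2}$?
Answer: $-2205$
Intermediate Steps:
$N{\left(x \right)} = x^{2}$
$X = 98$ ($X = -2 + 10^{2} = -2 + 100 = 98$)
$q{\left(a,V \right)} = 4 + V \left(V + a\right)$
$\left(147 + X\right) \left(y{\left(1,-4 \right)} + q{\left(7,-6 \right)}\right) = \left(147 + 98\right) \left(-7 + \left(4 + \left(-6\right)^{2} - 42\right)\right) = 245 \left(-7 + \left(4 + 36 - 42\right)\right) = 245 \left(-7 - 2\right) = 245 \left(-9\right) = -2205$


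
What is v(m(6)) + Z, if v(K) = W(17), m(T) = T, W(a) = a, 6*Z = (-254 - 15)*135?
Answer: -12071/2 ≈ -6035.5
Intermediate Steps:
Z = -12105/2 (Z = ((-254 - 15)*135)/6 = (-269*135)/6 = (1/6)*(-36315) = -12105/2 ≈ -6052.5)
v(K) = 17
v(m(6)) + Z = 17 - 12105/2 = -12071/2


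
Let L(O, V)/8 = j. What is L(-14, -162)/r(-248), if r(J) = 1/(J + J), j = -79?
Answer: 313472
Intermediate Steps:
L(O, V) = -632 (L(O, V) = 8*(-79) = -632)
r(J) = 1/(2*J)
L(-14, -162)/r(-248) = -632/((½)/(-248)) = -632/((½)*(-1/248)) = -632/(-1/496) = -632*(-496) = 313472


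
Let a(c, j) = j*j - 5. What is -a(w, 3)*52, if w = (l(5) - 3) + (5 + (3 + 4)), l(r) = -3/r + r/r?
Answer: -208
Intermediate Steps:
l(r) = 1 - 3/r (l(r) = -3/r + 1 = 1 - 3/r)
w = 47/5 (w = ((-3 + 5)/5 - 3) + (5 + (3 + 4)) = ((1/5)*2 - 3) + (5 + 7) = (2/5 - 3) + 12 = -13/5 + 12 = 47/5 ≈ 9.4000)
a(c, j) = -5 + j**2 (a(c, j) = j**2 - 5 = -5 + j**2)
-a(w, 3)*52 = -(-5 + 3**2)*52 = -(-5 + 9)*52 = -1*4*52 = -4*52 = -208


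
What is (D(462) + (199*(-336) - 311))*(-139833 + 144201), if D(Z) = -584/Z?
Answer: -3227685136/11 ≈ -2.9343e+8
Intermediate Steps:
(D(462) + (199*(-336) - 311))*(-139833 + 144201) = (-584/462 + (199*(-336) - 311))*(-139833 + 144201) = (-584*1/462 + (-66864 - 311))*4368 = (-292/231 - 67175)*4368 = -15517717/231*4368 = -3227685136/11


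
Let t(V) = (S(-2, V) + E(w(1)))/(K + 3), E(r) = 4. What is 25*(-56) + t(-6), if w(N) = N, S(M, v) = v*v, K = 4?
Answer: -9760/7 ≈ -1394.3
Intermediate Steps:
S(M, v) = v²
t(V) = 4/7 + V²/7 (t(V) = (V² + 4)/(4 + 3) = (4 + V²)/7 = (4 + V²)*(⅐) = 4/7 + V²/7)
25*(-56) + t(-6) = 25*(-56) + (4/7 + (⅐)*(-6)²) = -1400 + (4/7 + (⅐)*36) = -1400 + (4/7 + 36/7) = -1400 + 40/7 = -9760/7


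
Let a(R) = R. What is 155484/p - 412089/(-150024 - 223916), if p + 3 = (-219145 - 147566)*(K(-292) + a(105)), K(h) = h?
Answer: 674217283473/610545673780 ≈ 1.1043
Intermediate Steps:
p = 68574954 (p = -3 + (-219145 - 147566)*(-292 + 105) = -3 - 366711*(-187) = -3 + 68574957 = 68574954)
155484/p - 412089/(-150024 - 223916) = 155484/68574954 - 412089/(-150024 - 223916) = 155484*(1/68574954) - 412089/(-373940) = 3702/1632737 - 412089*(-1/373940) = 3702/1632737 + 412089/373940 = 674217283473/610545673780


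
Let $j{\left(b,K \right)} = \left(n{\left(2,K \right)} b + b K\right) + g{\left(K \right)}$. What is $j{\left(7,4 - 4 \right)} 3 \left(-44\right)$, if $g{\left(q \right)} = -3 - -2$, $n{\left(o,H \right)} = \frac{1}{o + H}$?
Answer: $-330$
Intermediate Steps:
$n{\left(o,H \right)} = \frac{1}{H + o}$
$g{\left(q \right)} = -1$ ($g{\left(q \right)} = -3 + 2 = -1$)
$j{\left(b,K \right)} = -1 + K b + \frac{b}{2 + K}$ ($j{\left(b,K \right)} = \left(\frac{b}{K + 2} + b K\right) - 1 = \left(\frac{b}{2 + K} + K b\right) - 1 = \left(K b + \frac{b}{2 + K}\right) - 1 = -1 + K b + \frac{b}{2 + K}$)
$j{\left(7,4 - 4 \right)} 3 \left(-44\right) = \frac{7 + \left(-1 + \left(4 - 4\right) 7\right) \left(2 + \left(4 - 4\right)\right)}{2 + \left(4 - 4\right)} 3 \left(-44\right) = \frac{7 + \left(-1 + 0 \cdot 7\right) \left(2 + 0\right)}{2 + 0} \cdot 3 \left(-44\right) = \frac{7 + \left(-1 + 0\right) 2}{2} \cdot 3 \left(-44\right) = \frac{7 - 2}{2} \cdot 3 \left(-44\right) = \frac{1}{2} \cdot 5 \cdot 3 \left(-44\right) = \frac{5}{2} \cdot 3 \left(-44\right) = \frac{15}{2} \left(-44\right) = -330$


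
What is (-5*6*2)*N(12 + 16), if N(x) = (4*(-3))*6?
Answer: 4320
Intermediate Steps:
N(x) = -72 (N(x) = -12*6 = -72)
(-5*6*2)*N(12 + 16) = (-5*6*2)*(-72) = -30*2*(-72) = -60*(-72) = 4320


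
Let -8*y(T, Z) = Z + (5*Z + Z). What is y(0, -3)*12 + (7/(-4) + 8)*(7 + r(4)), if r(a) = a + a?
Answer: 501/4 ≈ 125.25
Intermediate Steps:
y(T, Z) = -7*Z/8 (y(T, Z) = -(Z + (5*Z + Z))/8 = -(Z + 6*Z)/8 = -7*Z/8)
r(a) = 2*a
y(0, -3)*12 + (7/(-4) + 8)*(7 + r(4)) = -7/8*(-3)*12 + (7/(-4) + 8)*(7 + 2*4) = (21/8)*12 + (7*(-¼) + 8)*(7 + 8) = 63/2 + (-7/4 + 8)*15 = 63/2 + (25/4)*15 = 63/2 + 375/4 = 501/4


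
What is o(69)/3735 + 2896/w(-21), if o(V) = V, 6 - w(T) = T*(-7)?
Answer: -400253/19505 ≈ -20.521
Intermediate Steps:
w(T) = 6 + 7*T (w(T) = 6 - T*(-7) = 6 - (-7)*T = 6 + 7*T)
o(69)/3735 + 2896/w(-21) = 69/3735 + 2896/(6 + 7*(-21)) = 69*(1/3735) + 2896/(6 - 147) = 23/1245 + 2896/(-141) = 23/1245 + 2896*(-1/141) = 23/1245 - 2896/141 = -400253/19505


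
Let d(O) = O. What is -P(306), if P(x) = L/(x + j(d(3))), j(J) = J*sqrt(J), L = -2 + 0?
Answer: 68/10401 - 2*sqrt(3)/31203 ≈ 0.0064268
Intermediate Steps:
L = -2
j(J) = J**(3/2)
P(x) = -2/(x + 3*sqrt(3)) (P(x) = -2/(x + 3**(3/2)) = -2/(x + 3*sqrt(3)))
-P(306) = -(-2)/(306 + 3*sqrt(3)) = 2/(306 + 3*sqrt(3))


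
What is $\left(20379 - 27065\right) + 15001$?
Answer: $8315$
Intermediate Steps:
$\left(20379 - 27065\right) + 15001 = -6686 + 15001 = 8315$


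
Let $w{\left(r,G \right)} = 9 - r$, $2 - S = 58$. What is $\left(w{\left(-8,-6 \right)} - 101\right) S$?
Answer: $4704$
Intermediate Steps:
$S = -56$ ($S = 2 - 58 = -56$)
$\left(w{\left(-8,-6 \right)} - 101\right) S = \left(\left(9 - -8\right) - 101\right) \left(-56\right) = \left(\left(9 + 8\right) - 101\right) \left(-56\right) = \left(17 - 101\right) \left(-56\right) = \left(-84\right) \left(-56\right) = 4704$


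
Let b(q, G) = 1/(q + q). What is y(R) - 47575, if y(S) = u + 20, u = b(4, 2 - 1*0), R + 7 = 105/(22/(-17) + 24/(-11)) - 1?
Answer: -380439/8 ≈ -47555.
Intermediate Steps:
b(q, G) = 1/(2*q)
R = -4967/130 (R = -7 + (105/(22/(-17) + 24/(-11)) - 1) = -7 + (105/(22*(-1/17) + 24*(-1/11)) - 1) = -7 + (105/(-22/17 - 24/11) - 1) = -7 + (105/(-650/187) - 1) = -7 + (105*(-187/650) - 1) = -7 + (-3927/130 - 1) = -7 - 4057/130 = -4967/130 ≈ -38.208)
u = ⅛ (u = (½)/4 = (½)*(¼) = ⅛ ≈ 0.12500)
y(S) = 161/8 (y(S) = ⅛ + 20 = 161/8)
y(R) - 47575 = 161/8 - 47575 = -380439/8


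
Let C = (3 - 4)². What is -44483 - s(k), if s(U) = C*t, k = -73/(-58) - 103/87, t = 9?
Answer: -44492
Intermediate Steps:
C = 1 (C = (-1)² = 1)
k = 13/174 (k = -73*(-1/58) - 103*1/87 = 73/58 - 103/87 = 13/174 ≈ 0.074713)
s(U) = 9 (s(U) = 1*9 = 9)
-44483 - s(k) = -44483 - 1*9 = -44483 - 9 = -44492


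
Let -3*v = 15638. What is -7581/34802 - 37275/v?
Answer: 134756499/19436917 ≈ 6.9330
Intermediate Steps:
v = -15638/3 (v = -1/3*15638 = -15638/3 ≈ -5212.7)
-7581/34802 - 37275/v = -7581/34802 - 37275/(-15638/3) = -7581*1/34802 - 37275*(-3/15638) = -7581/34802 + 15975/2234 = 134756499/19436917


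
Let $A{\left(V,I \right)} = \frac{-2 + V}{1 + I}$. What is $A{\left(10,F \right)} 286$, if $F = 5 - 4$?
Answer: $1144$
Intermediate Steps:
$F = 1$ ($F = 5 - 4 = 1$)
$A{\left(V,I \right)} = \frac{-2 + V}{1 + I}$
$A{\left(10,F \right)} 286 = \frac{-2 + 10}{1 + 1} \cdot 286 = \frac{1}{2} \cdot 8 \cdot 286 = 4 \cdot 286 = 1144$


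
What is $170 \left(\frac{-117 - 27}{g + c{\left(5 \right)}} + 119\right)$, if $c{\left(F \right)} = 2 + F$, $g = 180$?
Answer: $\frac{221090}{11} \approx 20099.0$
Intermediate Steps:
$170 \left(\frac{-117 - 27}{g + c{\left(5 \right)}} + 119\right) = 170 \left(\frac{-117 - 27}{180 + \left(2 + 5\right)} + 119\right) = 170 \left(- \frac{144}{180 + 7} + 119\right) = 170 \left(- \frac{144}{187} + 119\right) = 170 \cdot \frac{22109}{187} = \frac{221090}{11}$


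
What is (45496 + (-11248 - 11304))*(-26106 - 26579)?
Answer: -1208804640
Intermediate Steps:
(45496 + (-11248 - 11304))*(-26106 - 26579) = (45496 - 22552)*(-52685) = 22944*(-52685) = -1208804640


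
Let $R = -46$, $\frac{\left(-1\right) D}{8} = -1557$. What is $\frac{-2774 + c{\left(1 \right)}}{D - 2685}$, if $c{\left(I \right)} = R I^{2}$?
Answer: $- \frac{940}{3257} \approx -0.28861$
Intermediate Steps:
$D = 12456$ ($D = \left(-8\right) \left(-1557\right) = 12456$)
$c{\left(I \right)} = - 46 I^{2}$
$\frac{-2774 + c{\left(1 \right)}}{D - 2685} = \frac{-2774 - 46 \cdot 1^{2}}{12456 - 2685} = \frac{-2774 - 46}{9771} = \left(-2774 - 46\right) \frac{1}{9771} = \left(-2820\right) \frac{1}{9771} = - \frac{940}{3257}$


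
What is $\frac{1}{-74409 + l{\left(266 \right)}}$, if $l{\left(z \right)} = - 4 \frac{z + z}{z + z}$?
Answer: $- \frac{1}{74413} \approx -1.3439 \cdot 10^{-5}$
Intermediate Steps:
$l{\left(z \right)} = -4$ ($l{\left(z \right)} = - 4 \frac{2 z}{2 z} = - 4 \cdot 2 z \frac{1}{2 z} = \left(-4\right) 1 = -4$)
$\frac{1}{-74409 + l{\left(266 \right)}} = \frac{1}{-74409 - 4} = \frac{1}{-74413} = - \frac{1}{74413}$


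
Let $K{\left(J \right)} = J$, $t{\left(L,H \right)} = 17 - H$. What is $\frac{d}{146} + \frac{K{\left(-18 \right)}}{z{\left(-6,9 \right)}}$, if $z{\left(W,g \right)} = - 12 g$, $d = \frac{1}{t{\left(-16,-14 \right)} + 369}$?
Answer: $\frac{29203}{175200} \approx 0.16668$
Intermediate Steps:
$d = \frac{1}{400}$ ($d = \frac{1}{\left(17 - -14\right) + 369} = \frac{1}{\left(17 + 14\right) + 369} = \frac{1}{31 + 369} = \frac{1}{400} \approx 0.0025$)
$\frac{d}{146} + \frac{K{\left(-18 \right)}}{z{\left(-6,9 \right)}} = \frac{1}{400 \cdot 146} - \frac{18}{\left(-12\right) 9} = \frac{1}{400} \cdot \frac{1}{146} - \frac{18}{-108} = \frac{1}{58400} - - \frac{1}{6} = \frac{1}{58400} + \frac{1}{6} = \frac{29203}{175200}$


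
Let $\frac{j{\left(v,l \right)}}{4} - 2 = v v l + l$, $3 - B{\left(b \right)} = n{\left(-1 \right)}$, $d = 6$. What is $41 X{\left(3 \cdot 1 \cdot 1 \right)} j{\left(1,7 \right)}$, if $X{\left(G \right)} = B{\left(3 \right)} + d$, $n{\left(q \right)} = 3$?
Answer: $15744$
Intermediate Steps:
$B{\left(b \right)} = 0$ ($B{\left(b \right)} = 3 - 3 = 0$)
$j{\left(v,l \right)} = 8 + 4 l + 4 l v^{2}$ ($j{\left(v,l \right)} = 8 + 4 \left(v v l + l\right) = 8 + 4 \left(v^{2} l + l\right) = 8 + 4 \left(l v^{2} + l\right) = 8 + 4 \left(l + l v^{2}\right) = 8 + \left(4 l + 4 l v^{2}\right) = 8 + 4 l + 4 l v^{2}$)
$X{\left(G \right)} = 6$ ($X{\left(G \right)} = 0 + 6 = 6$)
$41 X{\left(3 \cdot 1 \cdot 1 \right)} j{\left(1,7 \right)} = 41 \cdot 6 \left(8 + 4 \cdot 7 + 4 \cdot 7 \cdot 1^{2}\right) = 246 \left(8 + 28 + 4 \cdot 7 \cdot 1\right) = 246 \left(8 + 28 + 28\right) = 246 \cdot 64 = 15744$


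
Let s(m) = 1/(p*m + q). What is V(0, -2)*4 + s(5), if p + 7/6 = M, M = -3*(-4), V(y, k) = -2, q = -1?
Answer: -2546/319 ≈ -7.9812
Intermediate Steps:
M = 12
p = 65/6 (p = -7/6 + 12 = 65/6 ≈ 10.833)
s(m) = 1/(-1 + 65*m/6) (s(m) = 1/(65*m/6 - 1) = 1/(-1 + 65*m/6))
V(0, -2)*4 + s(5) = -2*4 + 6/(-6 + 65*5) = -8 + 6/(-6 + 325) = -8 + 6/319 = -2546/319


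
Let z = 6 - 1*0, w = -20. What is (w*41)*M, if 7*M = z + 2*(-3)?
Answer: 0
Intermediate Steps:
z = 6 (z = 6 + 0 = 6)
M = 0 (M = (6 + 2*(-3))/7 = (6 - 6)/7 = (⅐)*0 = 0)
(w*41)*M = -20*41*0 = -820*0 = 0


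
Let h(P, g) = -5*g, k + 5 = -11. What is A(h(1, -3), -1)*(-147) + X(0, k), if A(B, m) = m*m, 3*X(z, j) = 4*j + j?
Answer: -521/3 ≈ -173.67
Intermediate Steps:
k = -16 (k = -5 - 11 = -16)
X(z, j) = 5*j/3 (X(z, j) = (4*j + j)/3 = (5*j)/3 = 5*j/3)
A(B, m) = m²
A(h(1, -3), -1)*(-147) + X(0, k) = (-1)²*(-147) + (5/3)*(-16) = 1*(-147) - 80/3 = -147 - 80/3 = -521/3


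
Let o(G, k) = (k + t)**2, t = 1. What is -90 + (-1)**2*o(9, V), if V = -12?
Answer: 31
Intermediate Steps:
o(G, k) = (1 + k)**2 (o(G, k) = (k + 1)**2 = (1 + k)**2)
-90 + (-1)**2*o(9, V) = -90 + (-1)**2*(1 - 12)**2 = -90 + 1*(-11)**2 = -90 + 1*121 = -90 + 121 = 31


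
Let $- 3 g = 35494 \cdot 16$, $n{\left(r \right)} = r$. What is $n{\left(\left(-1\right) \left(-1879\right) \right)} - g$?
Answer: $\frac{573541}{3} \approx 1.9118 \cdot 10^{5}$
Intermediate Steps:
$g = - \frac{567904}{3}$ ($g = - \frac{35494 \cdot 16}{3} = \left(- \frac{1}{3}\right) 567904 = - \frac{567904}{3} \approx -1.893 \cdot 10^{5}$)
$n{\left(\left(-1\right) \left(-1879\right) \right)} - g = \left(-1\right) \left(-1879\right) - - \frac{567904}{3} = 1879 + \frac{567904}{3} = \frac{573541}{3}$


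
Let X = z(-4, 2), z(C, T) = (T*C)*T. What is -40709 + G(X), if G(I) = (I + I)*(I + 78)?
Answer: -42693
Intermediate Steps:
z(C, T) = C*T² (z(C, T) = (C*T)*T = C*T²)
X = -16 (X = -4*2² = -4*4 = -16)
G(I) = 2*I*(78 + I) (G(I) = (2*I)*(78 + I) = 2*I*(78 + I))
-40709 + G(X) = -40709 + 2*(-16)*(78 - 16) = -40709 + 2*(-16)*62 = -40709 - 1984 = -42693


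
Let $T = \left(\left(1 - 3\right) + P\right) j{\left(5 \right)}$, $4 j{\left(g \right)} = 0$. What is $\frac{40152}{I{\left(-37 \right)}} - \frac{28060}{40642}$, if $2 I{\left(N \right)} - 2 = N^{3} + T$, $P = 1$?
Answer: $- \frac{2342491114}{1029278971} \approx -2.2759$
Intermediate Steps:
$j{\left(g \right)} = 0$ ($j{\left(g \right)} = \frac{1}{4} \cdot 0 = 0$)
$T = 0$ ($T = \left(\left(1 - 3\right) + 1\right) 0 = \left(-2 + 1\right) 0 = \left(-1\right) 0 = 0$)
$I{\left(N \right)} = 1 + \frac{N^{3}}{2}$ ($I{\left(N \right)} = 1 + \frac{N^{3} + 0}{2} = 1 + \frac{N^{3}}{2}$)
$\frac{40152}{I{\left(-37 \right)}} - \frac{28060}{40642} = \frac{40152}{1 + \frac{\left(-37\right)^{3}}{2}} - \frac{28060}{40642} = \frac{40152}{1 + \frac{1}{2} \left(-50653\right)} - \frac{14030}{20321} = \frac{40152}{1 - \frac{50653}{2}} - \frac{14030}{20321} = \frac{40152}{- \frac{50651}{2}} - \frac{14030}{20321} = 40152 \left(- \frac{2}{50651}\right) - \frac{14030}{20321} = - \frac{80304}{50651} - \frac{14030}{20321} = - \frac{2342491114}{1029278971}$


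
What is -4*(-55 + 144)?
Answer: -356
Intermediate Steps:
-4*(-55 + 144) = -4*89 = -356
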